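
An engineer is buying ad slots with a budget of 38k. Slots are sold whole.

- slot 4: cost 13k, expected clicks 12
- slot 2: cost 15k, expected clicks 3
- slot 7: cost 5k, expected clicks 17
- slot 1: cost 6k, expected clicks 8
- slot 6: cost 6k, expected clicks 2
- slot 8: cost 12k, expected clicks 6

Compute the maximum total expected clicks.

43

Allowing fractional choices, the relaxed optimum would be about 43.7, but ad slots are indivisible.
slot 4 + slot 7 + slot 1 + slot 6: cost 13 + 5 + 6 + 6 = 30 ≤ 38, expected clicks 12 + 17 + 8 + 2 = 39.
slot 4 + slot 7 + slot 1 + slot 8: cost 13 + 5 + 6 + 12 = 36 ≤ 38, expected clicks 12 + 17 + 8 + 6 = 43.
Best is slot 4, slot 7, slot 1, and slot 8 with total expected clicks 43.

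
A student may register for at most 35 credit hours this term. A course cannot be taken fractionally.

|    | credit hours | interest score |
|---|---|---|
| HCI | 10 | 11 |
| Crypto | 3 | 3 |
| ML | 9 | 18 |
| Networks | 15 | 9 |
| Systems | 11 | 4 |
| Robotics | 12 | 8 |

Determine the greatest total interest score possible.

This is an integer program with binary decision variables.
HCI + Crypto + ML + Robotics: credit hours 10 + 3 + 9 + 12 = 34 ≤ 35, interest score 11 + 3 + 18 + 8 = 40.
HCI + ML + Networks: credit hours 10 + 9 + 15 = 34 ≤ 35, interest score 11 + 18 + 9 = 38.
Best is HCI, Crypto, ML, and Robotics with total interest score 40.

40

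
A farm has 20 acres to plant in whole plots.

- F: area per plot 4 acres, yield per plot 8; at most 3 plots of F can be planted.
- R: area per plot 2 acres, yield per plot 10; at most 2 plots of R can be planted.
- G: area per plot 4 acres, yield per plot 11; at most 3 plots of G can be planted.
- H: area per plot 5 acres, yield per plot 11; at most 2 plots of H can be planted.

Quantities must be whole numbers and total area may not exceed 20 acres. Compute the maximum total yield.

This is a bounded integer knapsack.
Take 1×F, 2×R, and 3×G: area 20 ≤ 20, yield 1·8 + 2·10 + 3·11 = 61.
R has the best ratio (10/2) and is taken to its limit of 2; remaining capacity is filled optimally with the others.

61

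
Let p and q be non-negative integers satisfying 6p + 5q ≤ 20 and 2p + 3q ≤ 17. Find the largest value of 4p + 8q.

(p,q)=(0,4): 6·0+5·4=20≤20, 2·0+3·4=12≤17, objective 32.
(p,q)=(0,3): 6·0+5·3=15≤20, 2·0+3·3=9≤17, objective 24.
No feasible integer point exceeds 32.

32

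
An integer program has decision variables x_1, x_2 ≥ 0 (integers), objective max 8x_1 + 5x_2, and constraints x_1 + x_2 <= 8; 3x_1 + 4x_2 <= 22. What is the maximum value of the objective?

56

The continuous relaxation peaks at (7.33, 0) with value 58.67; rounding to a feasible lattice point costs some objective.
(x_1,x_2)=(7,0): 1·7+1·0=7≤8, 3·7+4·0=21≤22, objective 56.
(x_1,x_2)=(6,1): 1·6+1·1=7≤8, 3·6+4·1=22≤22, objective 53.
The best lattice point is (7,0), giving 56.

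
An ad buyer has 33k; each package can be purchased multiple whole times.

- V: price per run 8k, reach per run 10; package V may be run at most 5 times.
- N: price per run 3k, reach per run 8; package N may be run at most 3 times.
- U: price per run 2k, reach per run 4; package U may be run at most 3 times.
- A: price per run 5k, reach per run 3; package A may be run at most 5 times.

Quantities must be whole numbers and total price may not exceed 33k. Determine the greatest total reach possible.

56

Take 2×V, 3×N, and 3×U: price 31 ≤ 33, reach 2·10 + 3·8 + 3·4 = 56.
N has the best ratio (8/3) and is taken to its limit of 3; remaining capacity is filled optimally with the others.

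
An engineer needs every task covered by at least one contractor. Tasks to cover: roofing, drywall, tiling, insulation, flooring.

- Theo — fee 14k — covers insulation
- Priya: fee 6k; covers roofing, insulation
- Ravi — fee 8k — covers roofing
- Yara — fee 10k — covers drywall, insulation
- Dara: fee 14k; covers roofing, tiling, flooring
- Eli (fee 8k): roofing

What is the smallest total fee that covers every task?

The greedy cost-per-new-task heuristic would pick Priya, Dara, and Yara for 30, but a cheaper cover exists.
Choose Yara and Dara: together they cover roofing, drywall, tiling, insulation, flooring — every task.
Total fee: 10 + 14 = 24.
No cover costs less than 24.

24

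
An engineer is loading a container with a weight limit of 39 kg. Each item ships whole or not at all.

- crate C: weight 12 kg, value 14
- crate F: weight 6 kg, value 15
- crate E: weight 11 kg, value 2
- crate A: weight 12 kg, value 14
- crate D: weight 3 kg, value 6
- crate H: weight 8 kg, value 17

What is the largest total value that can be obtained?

Allowing fractional choices, the relaxed optimum would be about 63.7, but items are indivisible.
crate C + crate F + crate A + crate H: weight 12 + 6 + 12 + 8 = 38 ≤ 39, value 14 + 15 + 14 + 17 = 60.
crate C + crate F + crate D + crate H: weight 12 + 6 + 3 + 8 = 29 ≤ 39, value 14 + 15 + 6 + 17 = 52.
Best is crate C, crate F, crate A, and crate H with total value 60.

60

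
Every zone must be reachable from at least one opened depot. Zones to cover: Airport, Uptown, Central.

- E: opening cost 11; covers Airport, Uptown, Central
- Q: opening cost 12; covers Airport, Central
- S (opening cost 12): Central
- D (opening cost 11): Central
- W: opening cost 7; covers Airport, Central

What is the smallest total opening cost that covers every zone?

11

The greedy cost-per-new-zone heuristic would pick W and E for 18, but a cheaper cover exists.
E alone covers Airport, Uptown, Central — every zone.
Total opening cost: 11.
No cover costs less than 11.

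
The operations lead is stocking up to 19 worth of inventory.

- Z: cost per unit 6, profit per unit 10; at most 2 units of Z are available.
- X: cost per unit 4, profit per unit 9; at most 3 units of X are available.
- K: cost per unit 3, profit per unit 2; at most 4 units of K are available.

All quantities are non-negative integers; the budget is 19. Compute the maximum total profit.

1×Z and 3×X: cost 18 ≤ 19, profit 1·10 + 3·9 = 37.
3×X and 2×K: cost 18 ≤ 19, profit 3·9 + 2·2 = 31.
Best is 37.

37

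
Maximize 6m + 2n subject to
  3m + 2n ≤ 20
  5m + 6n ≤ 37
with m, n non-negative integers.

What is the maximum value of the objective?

(m,n)=(6,1): 3·6+2·1=20≤20, 5·6+6·1=36≤37, objective 38.
(m,n)=(6,0): 3·6+2·0=18≤20, 5·6+6·0=30≤37, objective 36.
(m,n)=(5,2): 3·5+2·2=19≤20, 5·5+6·2=37≤37, objective 34.
(m,n)=(5,1): 3·5+2·1=17≤20, 5·5+6·1=31≤37, objective 32.
Maximum is 38 at (m,n)=(6,1).

38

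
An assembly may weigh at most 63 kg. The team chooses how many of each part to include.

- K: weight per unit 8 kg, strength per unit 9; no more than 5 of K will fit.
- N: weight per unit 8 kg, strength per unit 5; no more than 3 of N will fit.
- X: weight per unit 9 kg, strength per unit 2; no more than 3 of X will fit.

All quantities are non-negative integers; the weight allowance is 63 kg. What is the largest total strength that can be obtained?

5×K, 1×N, and 1×X: weight 57 ≤ 63, strength 5·9 + 1·5 + 1·2 = 52.
5×K and 2×N: weight 56 ≤ 63, strength 5·9 + 2·5 = 55.
Best is 55.

55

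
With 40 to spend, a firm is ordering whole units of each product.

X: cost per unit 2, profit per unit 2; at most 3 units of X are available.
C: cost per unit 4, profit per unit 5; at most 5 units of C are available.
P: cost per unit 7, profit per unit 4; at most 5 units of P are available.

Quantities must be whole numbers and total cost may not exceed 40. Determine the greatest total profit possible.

39

C has the best ratio (5/4); taking only C gives at most 5×5 = 25 (stopped by the supply cap of 5).
Mixing does better — 3×X, 5×C, and 2×P: cost 40 ≤ 40, profit 3·2 + 5·5 + 2·4 = 39.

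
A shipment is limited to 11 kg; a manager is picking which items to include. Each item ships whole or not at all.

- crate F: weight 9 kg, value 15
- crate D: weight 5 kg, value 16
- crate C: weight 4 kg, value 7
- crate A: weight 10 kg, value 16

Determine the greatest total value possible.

crate D: weight 5 ≤ 11, value 16.
crate D + crate C: weight 5 + 4 = 9 ≤ 11, value 16 + 7 = 23.
Best is crate D and crate C with total value 23.

23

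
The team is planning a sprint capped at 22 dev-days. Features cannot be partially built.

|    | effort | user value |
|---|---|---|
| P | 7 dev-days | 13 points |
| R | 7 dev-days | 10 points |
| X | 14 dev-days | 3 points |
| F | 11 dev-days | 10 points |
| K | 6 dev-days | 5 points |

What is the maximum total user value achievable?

Take P, R, and K: effort 7 + 7 + 6 = 20 ≤ 22, user value 13 + 10 + 5 = 28.
No other feasible combination does better.

28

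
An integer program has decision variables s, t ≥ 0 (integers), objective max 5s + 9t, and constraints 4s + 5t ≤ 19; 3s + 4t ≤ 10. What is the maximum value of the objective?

(s,t)=(2,1): 4·2+5·1=13≤19, 3·2+4·1=10≤10, objective 19.
(s,t)=(0,2): 4·0+5·2=10≤19, 3·0+4·2=8≤10, objective 18.
The best lattice point is (2,1), giving 19.

19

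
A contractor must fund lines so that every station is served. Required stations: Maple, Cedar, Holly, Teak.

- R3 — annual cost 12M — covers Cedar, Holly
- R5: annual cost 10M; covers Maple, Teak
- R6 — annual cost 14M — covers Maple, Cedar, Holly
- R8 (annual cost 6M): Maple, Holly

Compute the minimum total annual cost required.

22

This is a weighted set-cover instance.
The greedy cost-per-new-station heuristic would pick R8, R5, and R3 for 28, but a cheaper cover exists.
Choose R3 and R5: together they cover Maple, Cedar, Holly, Teak — every station.
Total annual cost: 12 + 10 = 22.
No cover costs less than 22.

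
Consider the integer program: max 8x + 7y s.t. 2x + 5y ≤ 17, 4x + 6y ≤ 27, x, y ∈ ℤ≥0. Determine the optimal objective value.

48

(x,y)=(6,0): 2·6+5·0=12≤17, 4·6+6·0=24≤27, objective 48.
(x,y)=(5,1): 2·5+5·1=15≤17, 4·5+6·1=26≤27, objective 47.
Maximum is 48 at (x,y)=(6,0).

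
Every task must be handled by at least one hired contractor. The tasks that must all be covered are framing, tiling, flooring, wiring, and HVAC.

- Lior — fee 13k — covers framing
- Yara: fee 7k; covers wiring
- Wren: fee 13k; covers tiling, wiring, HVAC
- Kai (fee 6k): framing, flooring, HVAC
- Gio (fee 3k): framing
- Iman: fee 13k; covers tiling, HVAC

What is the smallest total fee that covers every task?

This is an integer covering problem.
Choose Wren and Kai: together they cover framing, tiling, flooring, wiring, HVAC — every task.
Total fee: 13 + 6 = 19.
No cover costs less than 19.

19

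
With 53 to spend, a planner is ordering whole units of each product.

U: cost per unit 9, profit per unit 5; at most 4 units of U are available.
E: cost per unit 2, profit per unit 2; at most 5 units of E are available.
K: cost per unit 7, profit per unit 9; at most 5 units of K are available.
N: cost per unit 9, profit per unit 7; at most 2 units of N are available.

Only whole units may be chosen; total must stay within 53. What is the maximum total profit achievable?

This is a bounded integer knapsack.
K has the best ratio (9/7); taking only K gives at most 5×9 = 45 (stopped by the supply cap of 5).
Mixing does better — 4×E, 5×K, and 1×N: cost 52 ≤ 53, profit 4·2 + 5·9 + 1·7 = 60.

60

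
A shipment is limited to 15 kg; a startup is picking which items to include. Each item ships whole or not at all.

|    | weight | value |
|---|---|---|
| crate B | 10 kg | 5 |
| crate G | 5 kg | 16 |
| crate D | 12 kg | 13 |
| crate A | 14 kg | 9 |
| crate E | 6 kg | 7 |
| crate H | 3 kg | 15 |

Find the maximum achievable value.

38

Allowing fractional choices, the relaxed optimum would be about 39.1, but items are indivisible.
crate G + crate E + crate H: weight 5 + 6 + 3 = 14 ≤ 15, value 16 + 7 + 15 = 38.
crate G + crate H: weight 5 + 3 = 8 ≤ 15, value 16 + 15 = 31.
crate D + crate H: weight 12 + 3 = 15 ≤ 15, value 13 + 15 = 28.
Best is crate G, crate E, and crate H with total value 38.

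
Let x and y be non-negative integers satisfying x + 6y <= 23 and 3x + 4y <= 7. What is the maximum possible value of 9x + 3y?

Relaxing integrality, the LP optimum is 21.00 at (x,y) = (2.33, 0), which is not an integer point.
(x,y)=(2,0): 1·2+6·0=2≤23, 3·2+4·0=6≤7, objective 18.
(x,y)=(1,1): 1·1+6·1=7≤23, 3·1+4·1=7≤7, objective 12.
(x,y)=(1,0): 1·1+6·0=1≤23, 3·1+4·0=3≤7, objective 9.
Maximum is 18 at (x,y)=(2,0).

18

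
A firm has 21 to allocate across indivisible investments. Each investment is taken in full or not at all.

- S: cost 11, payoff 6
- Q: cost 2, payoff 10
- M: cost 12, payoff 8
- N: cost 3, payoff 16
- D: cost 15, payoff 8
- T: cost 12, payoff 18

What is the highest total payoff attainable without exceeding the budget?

44

N + T: cost 3 + 12 = 15 ≤ 21, payoff 16 + 18 = 34.
Q + N + T: cost 2 + 3 + 12 = 17 ≤ 21, payoff 10 + 16 + 18 = 44.
Best is Q, N, and T with total payoff 44.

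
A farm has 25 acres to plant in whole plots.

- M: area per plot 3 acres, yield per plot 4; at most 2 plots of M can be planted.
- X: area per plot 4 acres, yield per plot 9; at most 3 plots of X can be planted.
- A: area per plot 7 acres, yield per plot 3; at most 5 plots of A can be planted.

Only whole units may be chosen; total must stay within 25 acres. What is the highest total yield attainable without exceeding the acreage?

This is a bounded integer knapsack.
X has the best ratio (9/4); taking only X gives at most 3×9 = 27 (stopped by the supply cap of 3).
Mixing does better — 2×M, 3×X, and 1×A: area 25 ≤ 25, yield 2·4 + 3·9 + 1·3 = 38.

38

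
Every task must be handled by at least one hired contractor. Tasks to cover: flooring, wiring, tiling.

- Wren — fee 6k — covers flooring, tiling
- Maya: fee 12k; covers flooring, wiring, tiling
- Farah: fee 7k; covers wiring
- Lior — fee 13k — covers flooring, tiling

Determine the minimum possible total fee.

This is a weighted set-cover instance.
The greedy cost-per-new-task heuristic would pick Wren and Farah for 13, but a cheaper cover exists.
Maya alone covers flooring, wiring, tiling — every task.
Total fee: 12.
No cover costs less than 12.

12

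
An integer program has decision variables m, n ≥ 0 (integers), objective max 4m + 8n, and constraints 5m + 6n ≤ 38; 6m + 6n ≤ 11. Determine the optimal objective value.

8

Relaxing integrality, the LP optimum is 14.67 at (m,n) = (0, 1.83), which is not an integer point.
(m,n)=(0,1): 5·0+6·1=6≤38, 6·0+6·1=6≤11, objective 8.
(m,n)=(1,0): 5·1+6·0=5≤38, 6·1+6·0=6≤11, objective 4.
(m,n)=(0,0): 5·0+6·0=0≤38, 6·0+6·0=0≤11, objective 0.
Maximum is 8 at (m,n)=(0,1).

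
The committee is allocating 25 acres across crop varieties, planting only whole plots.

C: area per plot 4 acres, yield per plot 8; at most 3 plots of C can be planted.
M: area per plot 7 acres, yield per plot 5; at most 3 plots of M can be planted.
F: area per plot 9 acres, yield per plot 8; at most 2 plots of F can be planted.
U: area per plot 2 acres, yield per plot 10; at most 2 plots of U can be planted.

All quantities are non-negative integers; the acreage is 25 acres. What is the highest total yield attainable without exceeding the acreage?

3×C, 1×F, and 2×U: area 25 ≤ 25, yield 3·8 + 1·8 + 2·10 = 52.
3×C, 1×M, and 2×U: area 23 ≤ 25, yield 3·8 + 1·5 + 2·10 = 49.
Best is 52.

52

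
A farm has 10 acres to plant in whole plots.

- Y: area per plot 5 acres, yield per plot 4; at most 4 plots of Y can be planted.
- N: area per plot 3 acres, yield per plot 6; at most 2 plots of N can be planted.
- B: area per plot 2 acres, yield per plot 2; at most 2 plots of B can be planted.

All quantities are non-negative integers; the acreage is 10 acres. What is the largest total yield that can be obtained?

Take 2×N and 2×B: area 10 ≤ 10, yield 2·6 + 2·2 = 16.
N has the best ratio (6/3) and is taken to its limit of 2; remaining capacity is filled optimally with the others.

16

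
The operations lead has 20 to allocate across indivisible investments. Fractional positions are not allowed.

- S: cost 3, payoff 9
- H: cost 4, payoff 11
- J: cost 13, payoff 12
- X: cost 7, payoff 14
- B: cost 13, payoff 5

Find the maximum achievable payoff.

34

Take S, H, and X: cost 3 + 4 + 7 = 14 ≤ 20, payoff 9 + 11 + 14 = 34.
No other feasible combination does better.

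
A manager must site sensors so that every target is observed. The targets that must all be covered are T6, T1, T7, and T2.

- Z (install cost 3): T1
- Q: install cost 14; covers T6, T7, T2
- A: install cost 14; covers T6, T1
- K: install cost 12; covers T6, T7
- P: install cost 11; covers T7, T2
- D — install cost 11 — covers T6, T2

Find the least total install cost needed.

17

Choose Z and Q: together they cover T6, T1, T7, T2 — every target.
Total install cost: 3 + 14 = 17.
No cover costs less than 17.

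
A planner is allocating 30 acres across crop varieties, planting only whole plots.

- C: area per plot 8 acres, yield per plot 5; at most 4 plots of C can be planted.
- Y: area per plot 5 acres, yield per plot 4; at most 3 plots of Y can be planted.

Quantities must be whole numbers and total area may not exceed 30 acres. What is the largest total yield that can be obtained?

19

Take 3×C and 1×Y: area 29 ≤ 30, yield 3·5 + 1·4 = 19.
No other integer combination yields more.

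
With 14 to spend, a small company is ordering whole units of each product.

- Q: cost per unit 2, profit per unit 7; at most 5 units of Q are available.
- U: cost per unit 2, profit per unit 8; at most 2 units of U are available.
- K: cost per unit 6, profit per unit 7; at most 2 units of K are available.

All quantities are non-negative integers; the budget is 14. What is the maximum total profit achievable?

51

This is a bounded integer knapsack.
Take 5×Q and 2×U: cost 14 ≤ 14, profit 5·7 + 2·8 = 51.
U has the best ratio (8/2) and is taken to its limit of 2; remaining capacity is filled optimally with the others.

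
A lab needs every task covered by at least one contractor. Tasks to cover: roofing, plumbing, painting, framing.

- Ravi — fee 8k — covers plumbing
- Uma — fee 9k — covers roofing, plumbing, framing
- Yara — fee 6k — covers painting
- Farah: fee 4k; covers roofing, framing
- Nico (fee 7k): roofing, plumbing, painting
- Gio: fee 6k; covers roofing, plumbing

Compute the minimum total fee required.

This is a weighted set-cover instance.
Choose Farah and Nico: together they cover roofing, plumbing, painting, framing — every task.
Total fee: 4 + 7 = 11.

11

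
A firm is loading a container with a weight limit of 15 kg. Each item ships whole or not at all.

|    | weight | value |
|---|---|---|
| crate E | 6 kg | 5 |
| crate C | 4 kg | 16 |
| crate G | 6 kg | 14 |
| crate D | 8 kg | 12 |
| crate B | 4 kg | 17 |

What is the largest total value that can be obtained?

47

crate E + crate C + crate B: weight 6 + 4 + 4 = 14 ≤ 15, value 5 + 16 + 17 = 38.
crate C + crate G + crate B: weight 4 + 6 + 4 = 14 ≤ 15, value 16 + 14 + 17 = 47.
Best is crate C, crate G, and crate B with total value 47.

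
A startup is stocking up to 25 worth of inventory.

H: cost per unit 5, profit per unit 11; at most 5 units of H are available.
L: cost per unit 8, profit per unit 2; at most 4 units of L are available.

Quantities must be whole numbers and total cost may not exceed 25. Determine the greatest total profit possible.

55

4×H: cost 20 ≤ 25, profit 4·11 = 44.
5×H: cost 25 ≤ 25, profit 5·11 = 55.
Best is 55.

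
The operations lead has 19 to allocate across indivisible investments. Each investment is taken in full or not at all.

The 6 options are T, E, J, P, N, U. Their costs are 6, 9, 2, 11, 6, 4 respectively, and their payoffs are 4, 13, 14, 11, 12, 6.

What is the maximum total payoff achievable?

39

Take E, J, and N: cost 9 + 2 + 6 = 17 ≤ 19, payoff 13 + 14 + 12 = 39.
No other feasible combination does better.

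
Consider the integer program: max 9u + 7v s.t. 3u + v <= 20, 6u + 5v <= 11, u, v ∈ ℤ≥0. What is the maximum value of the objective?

16

The continuous relaxation peaks at (1.83, 0) with value 16.50; rounding to a feasible lattice point costs some objective.
(u,v)=(1,1): 3·1+1·1=4≤20, 6·1+5·1=11≤11, objective 16.
(u,v)=(0,2): 3·0+1·2=2≤20, 6·0+5·2=10≤11, objective 14.
(u,v)=(1,0): 3·1+1·0=3≤20, 6·1+5·0=6≤11, objective 9.
The best lattice point is (1,1), giving 16.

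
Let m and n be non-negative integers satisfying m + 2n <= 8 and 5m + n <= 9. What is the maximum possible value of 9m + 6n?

27

Relaxing integrality, the LP optimum is 30.67 at (m,n) = (1.11, 3.44), which is not an integer point.
(m,n)=(1,3): 1·1+2·3=7≤8, 5·1+1·3=8≤9, objective 27.
(m,n)=(0,4): 1·0+2·4=8≤8, 5·0+1·4=4≤9, objective 24.
(m,n)=(1,2): 1·1+2·2=5≤8, 5·1+1·2=7≤9, objective 21.
No feasible integer point exceeds 27.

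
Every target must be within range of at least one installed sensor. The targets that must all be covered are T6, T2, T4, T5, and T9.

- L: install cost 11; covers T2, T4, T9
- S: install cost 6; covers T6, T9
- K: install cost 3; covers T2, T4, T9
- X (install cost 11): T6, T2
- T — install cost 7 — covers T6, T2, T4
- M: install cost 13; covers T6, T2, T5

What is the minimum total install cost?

This is a weighted set-cover instance.
The greedy cost-per-new-target heuristic would pick K, S, and M for 22, but a cheaper cover exists.
Choose K and M: together they cover T6, T2, T4, T5, T9 — every target.
Total install cost: 3 + 13 = 16.
No cover costs less than 16.

16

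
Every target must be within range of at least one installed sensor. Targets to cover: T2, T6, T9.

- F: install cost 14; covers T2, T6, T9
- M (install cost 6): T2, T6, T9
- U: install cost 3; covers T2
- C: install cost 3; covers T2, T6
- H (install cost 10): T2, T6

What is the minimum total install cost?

The greedy cost-per-new-target heuristic would pick C and M for 9, but a cheaper cover exists.
M alone covers T2, T6, T9 — every target.
Total install cost: 6.
No cover costs less than 6.

6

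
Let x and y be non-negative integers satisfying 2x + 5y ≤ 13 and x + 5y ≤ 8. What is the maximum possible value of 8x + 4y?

48

Relaxing integrality, the LP optimum is 52.00 at (x,y) = (6.5, 0), which is not an integer point.
(x,y)=(6,0): 2·6+5·0=12≤13, 1·6+5·0=6≤8, objective 48.
(x,y)=(5,0): 2·5+5·0=10≤13, 1·5+5·0=5≤8, objective 40.
No feasible integer point exceeds 48.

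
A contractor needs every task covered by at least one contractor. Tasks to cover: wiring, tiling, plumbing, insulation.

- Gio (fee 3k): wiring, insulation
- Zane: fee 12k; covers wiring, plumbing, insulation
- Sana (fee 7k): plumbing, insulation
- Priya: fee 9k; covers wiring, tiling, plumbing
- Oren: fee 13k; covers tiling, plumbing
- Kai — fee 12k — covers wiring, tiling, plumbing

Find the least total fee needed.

Choose Gio and Priya: together they cover wiring, tiling, plumbing, insulation — every task.
Total fee: 3 + 9 = 12.

12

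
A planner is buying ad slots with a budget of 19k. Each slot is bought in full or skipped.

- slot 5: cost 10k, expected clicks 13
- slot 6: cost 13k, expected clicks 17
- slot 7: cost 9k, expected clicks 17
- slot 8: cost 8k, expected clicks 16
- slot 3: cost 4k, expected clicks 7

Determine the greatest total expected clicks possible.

Allowing fractional choices, the relaxed optimum would be about 36.5, but ad slots are indivisible.
slot 5 + slot 7: cost 10 + 9 = 19 ≤ 19, expected clicks 13 + 17 = 30.
slot 7 + slot 8: cost 9 + 8 = 17 ≤ 19, expected clicks 17 + 16 = 33.
slot 5 + slot 8: cost 10 + 8 = 18 ≤ 19, expected clicks 13 + 16 = 29.
Best is slot 7 and slot 8 with total expected clicks 33.

33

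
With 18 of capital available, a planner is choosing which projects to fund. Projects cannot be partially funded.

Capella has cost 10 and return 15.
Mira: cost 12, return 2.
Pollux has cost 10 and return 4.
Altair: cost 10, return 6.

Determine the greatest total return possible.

This is a 0-1 knapsack instance.
Allowing fractional choices, the relaxed optimum would be about 19.8, but projects are indivisible.
Altair: cost 10 ≤ 18, return 6.
Pollux: cost 10 ≤ 18, return 4.
Capella: cost 10 ≤ 18, return 15.
Best is Capella with total return 15.

15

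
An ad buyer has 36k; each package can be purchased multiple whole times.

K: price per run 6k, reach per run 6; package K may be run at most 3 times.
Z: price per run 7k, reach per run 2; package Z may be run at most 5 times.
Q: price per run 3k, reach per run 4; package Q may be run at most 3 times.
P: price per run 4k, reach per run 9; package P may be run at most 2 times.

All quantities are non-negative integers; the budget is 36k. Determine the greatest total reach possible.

48

P has the best ratio (9/4); taking only P gives at most 2×9 = 18 (stopped by the supply cap of 2).
Mixing does better — 3×K, 3×Q, and 2×P: price 35 ≤ 36, reach 3·6 + 3·4 + 2·9 = 48.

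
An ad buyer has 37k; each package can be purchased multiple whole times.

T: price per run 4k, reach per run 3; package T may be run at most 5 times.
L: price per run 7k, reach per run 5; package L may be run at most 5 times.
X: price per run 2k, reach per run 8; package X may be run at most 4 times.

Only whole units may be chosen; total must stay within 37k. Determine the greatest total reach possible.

This is a bounded integer knapsack.
4×L and 4×X: price 36 ≤ 37, reach 4·5 + 4·8 = 52.
2×T, 3×L, and 4×X: price 37 ≤ 37, reach 2·3 + 3·5 + 4·8 = 53.
Best is 53.

53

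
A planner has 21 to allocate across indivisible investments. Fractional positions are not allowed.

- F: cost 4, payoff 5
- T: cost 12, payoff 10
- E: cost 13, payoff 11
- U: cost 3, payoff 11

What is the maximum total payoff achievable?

Treat it as a binary knapsack problem.
Allowing fractional choices, the relaxed optimum would be about 27.8, but investments are indivisible.
F + T + U: cost 4 + 12 + 3 = 19 ≤ 21, payoff 5 + 10 + 11 = 26.
F + E + U: cost 4 + 13 + 3 = 20 ≤ 21, payoff 5 + 11 + 11 = 27.
E + U: cost 13 + 3 = 16 ≤ 21, payoff 11 + 11 = 22.
Best is F, E, and U with total payoff 27.

27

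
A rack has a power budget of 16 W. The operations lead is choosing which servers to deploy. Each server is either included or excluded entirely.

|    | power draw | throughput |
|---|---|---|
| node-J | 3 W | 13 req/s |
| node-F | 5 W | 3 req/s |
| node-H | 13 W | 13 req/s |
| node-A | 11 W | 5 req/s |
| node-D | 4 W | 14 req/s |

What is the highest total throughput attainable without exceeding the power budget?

node-J + node-F + node-D: power draw 3 + 5 + 4 = 12 ≤ 16, throughput 13 + 3 + 14 = 30.
node-J + node-D: power draw 3 + 4 = 7 ≤ 16, throughput 13 + 14 = 27.
node-J + node-H: power draw 3 + 13 = 16 ≤ 16, throughput 13 + 13 = 26.
Best is node-J, node-F, and node-D with total throughput 30.

30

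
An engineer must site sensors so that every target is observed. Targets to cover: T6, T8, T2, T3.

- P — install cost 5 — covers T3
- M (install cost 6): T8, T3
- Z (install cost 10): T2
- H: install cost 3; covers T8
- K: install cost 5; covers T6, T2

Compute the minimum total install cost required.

11

This is an integer covering problem.
Choose M and K: together they cover T6, T8, T2, T3 — every target.
Total install cost: 6 + 5 = 11.
No cover costs less than 11.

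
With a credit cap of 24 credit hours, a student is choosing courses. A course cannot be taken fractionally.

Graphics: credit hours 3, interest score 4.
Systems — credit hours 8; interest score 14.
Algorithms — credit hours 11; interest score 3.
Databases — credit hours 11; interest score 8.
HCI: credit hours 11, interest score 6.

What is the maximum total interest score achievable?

26

Allowing fractional choices, the relaxed optimum would be about 27.1, but courses are indivisible.
Systems + Databases: credit hours 8 + 11 = 19 ≤ 24, interest score 14 + 8 = 22.
Graphics + Systems + Databases: credit hours 3 + 8 + 11 = 22 ≤ 24, interest score 4 + 14 + 8 = 26.
Graphics + Systems + HCI: credit hours 3 + 8 + 11 = 22 ≤ 24, interest score 4 + 14 + 6 = 24.
Best is Graphics, Systems, and Databases with total interest score 26.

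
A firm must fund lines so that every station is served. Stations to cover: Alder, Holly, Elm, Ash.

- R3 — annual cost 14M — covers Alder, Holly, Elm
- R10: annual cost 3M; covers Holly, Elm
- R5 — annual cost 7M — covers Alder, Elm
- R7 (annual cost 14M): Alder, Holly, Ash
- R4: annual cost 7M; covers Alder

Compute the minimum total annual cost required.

17

This is an integer covering problem.
The greedy cost-per-new-station heuristic would pick R10, R5, and R7 for 24, but a cheaper cover exists.
Choose R10 and R7: together they cover Alder, Holly, Elm, Ash — every station.
Total annual cost: 3 + 14 = 17.
No cover costs less than 17.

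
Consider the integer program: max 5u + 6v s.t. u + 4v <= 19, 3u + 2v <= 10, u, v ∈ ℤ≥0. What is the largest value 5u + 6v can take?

(u,v)=(0,4): 1·0+4·4=16≤19, 3·0+2·4=8≤10, objective 24.
(u,v)=(1,3): 1·1+4·3=13≤19, 3·1+2·3=9≤10, objective 23.
Maximum is 24 at (u,v)=(0,4).

24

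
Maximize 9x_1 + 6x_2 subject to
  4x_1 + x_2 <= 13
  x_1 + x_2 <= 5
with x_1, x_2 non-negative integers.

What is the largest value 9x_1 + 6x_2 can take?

(x_1,x_2)=(2,3) is feasible, giving 36.
(x_1,x_2)=(3,1) is feasible, giving 33.
(x_1,x_2)=(1,4) is feasible, giving 33.
(x_1,x_2)=(2,2) is feasible, giving 30.
No feasible integer point exceeds 36.

36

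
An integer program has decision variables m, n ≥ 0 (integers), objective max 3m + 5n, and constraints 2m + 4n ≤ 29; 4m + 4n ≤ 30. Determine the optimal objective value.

The continuous relaxation peaks at (0.5, 7) with value 36.50; rounding to a feasible lattice point costs some objective.
(m,n)=(0,7): 2·0+4·7=28≤29, 4·0+4·7=28≤30, objective 35.
(m,n)=(1,6): 2·1+4·6=26≤29, 4·1+4·6=28≤30, objective 33.
(m,n)=(0,6): 2·0+4·6=24≤29, 4·0+4·6=24≤30, objective 30.
No feasible integer point exceeds 35.

35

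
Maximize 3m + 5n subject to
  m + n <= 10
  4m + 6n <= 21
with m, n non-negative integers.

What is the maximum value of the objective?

16

(m,n)=(2,2) is feasible, giving 16.
(m,n)=(0,3) is feasible, giving 15.
Maximum is 16 at (m,n)=(2,2).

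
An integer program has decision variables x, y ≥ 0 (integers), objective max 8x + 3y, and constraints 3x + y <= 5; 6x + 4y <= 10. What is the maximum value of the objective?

11

Relaxing integrality, the LP optimum is 13.33 at (x,y) = (1.67, 0), which is not an integer point.
(x,y)=(1,1) is feasible, giving 11.
(x,y)=(1,0) is feasible, giving 8.
(x,y)=(0,2) is feasible, giving 6.
No feasible integer point exceeds 11.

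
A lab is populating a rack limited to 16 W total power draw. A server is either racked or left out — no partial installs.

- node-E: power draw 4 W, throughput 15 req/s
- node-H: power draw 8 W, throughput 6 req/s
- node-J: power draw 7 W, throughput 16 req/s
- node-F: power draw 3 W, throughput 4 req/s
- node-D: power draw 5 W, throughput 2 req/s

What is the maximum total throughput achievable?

node-E + node-J + node-F: power draw 4 + 7 + 3 = 14 ≤ 16, throughput 15 + 16 + 4 = 35.
node-E + node-J + node-D: power draw 4 + 7 + 5 = 16 ≤ 16, throughput 15 + 16 + 2 = 33.
node-E + node-J: power draw 4 + 7 = 11 ≤ 16, throughput 15 + 16 = 31.
Best is node-E, node-J, and node-F with total throughput 35.

35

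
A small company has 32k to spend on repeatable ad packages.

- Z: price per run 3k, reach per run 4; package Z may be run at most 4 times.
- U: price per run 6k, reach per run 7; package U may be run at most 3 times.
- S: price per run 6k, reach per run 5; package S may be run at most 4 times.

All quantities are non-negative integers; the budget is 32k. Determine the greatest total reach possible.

37

Z has the best ratio (4/3); taking only Z gives at most 4×4 = 16 (stopped by the supply cap of 4).
Mixing does better — 4×Z and 3×U: price 30 ≤ 32, reach 4·4 + 3·7 = 37.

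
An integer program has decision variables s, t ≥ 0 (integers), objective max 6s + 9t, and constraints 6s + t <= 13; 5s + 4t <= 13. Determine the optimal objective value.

(s,t)=(0,3) is feasible, giving 27.
(s,t)=(1,2) is feasible, giving 24.
(s,t)=(0,2) is feasible, giving 18.
Maximum is 27 at (s,t)=(0,3).

27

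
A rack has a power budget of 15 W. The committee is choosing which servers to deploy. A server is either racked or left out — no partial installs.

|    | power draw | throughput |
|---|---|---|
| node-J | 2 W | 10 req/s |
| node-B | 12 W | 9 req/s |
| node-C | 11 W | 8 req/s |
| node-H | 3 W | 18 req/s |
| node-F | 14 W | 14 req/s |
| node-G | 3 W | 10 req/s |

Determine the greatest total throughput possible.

Take node-J, node-H, and node-G: power draw 2 + 3 + 3 = 8 ≤ 15, throughput 10 + 18 + 10 = 38.
No other feasible combination does better.

38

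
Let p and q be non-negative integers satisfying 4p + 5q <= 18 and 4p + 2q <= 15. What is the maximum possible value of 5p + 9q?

(p,q)=(2,2): 4·2+5·2=18≤18, 4·2+2·2=12≤15, objective 28.
(p,q)=(0,3): 4·0+5·3=15≤18, 4·0+2·3=6≤15, objective 27.
(p,q)=(3,1): 4·3+5·1=17≤18, 4·3+2·1=14≤15, objective 24.
(p,q)=(1,2): 4·1+5·2=14≤18, 4·1+2·2=8≤15, objective 23.
Maximum is 28 at (p,q)=(2,2).

28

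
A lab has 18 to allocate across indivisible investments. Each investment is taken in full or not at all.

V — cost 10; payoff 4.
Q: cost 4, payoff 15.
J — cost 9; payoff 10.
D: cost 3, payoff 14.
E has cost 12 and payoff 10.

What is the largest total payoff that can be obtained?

Allowing fractional choices, the relaxed optimum would be about 40.7, but investments are indivisible.
Q + D: cost 4 + 3 = 7 ≤ 18, payoff 15 + 14 = 29.
V + Q + D: cost 10 + 4 + 3 = 17 ≤ 18, payoff 4 + 15 + 14 = 33.
Q + J + D: cost 4 + 9 + 3 = 16 ≤ 18, payoff 15 + 10 + 14 = 39.
Best is Q, J, and D with total payoff 39.

39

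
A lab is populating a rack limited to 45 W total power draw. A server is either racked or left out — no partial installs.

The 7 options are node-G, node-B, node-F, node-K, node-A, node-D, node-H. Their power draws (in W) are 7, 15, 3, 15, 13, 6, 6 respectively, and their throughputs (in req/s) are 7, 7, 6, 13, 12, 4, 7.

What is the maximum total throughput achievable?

45

node-F + node-K + node-A + node-D + node-H: power draw 3 + 15 + 13 + 6 + 6 = 43 ≤ 45, throughput 6 + 13 + 12 + 4 + 7 = 42.
node-G + node-F + node-K + node-A + node-H: power draw 7 + 3 + 15 + 13 + 6 = 44 ≤ 45, throughput 7 + 6 + 13 + 12 + 7 = 45.
node-G + node-F + node-K + node-A + node-D: power draw 7 + 3 + 15 + 13 + 6 = 44 ≤ 45, throughput 7 + 6 + 13 + 12 + 4 = 42.
Best is node-G, node-F, node-K, node-A, and node-H with total throughput 45.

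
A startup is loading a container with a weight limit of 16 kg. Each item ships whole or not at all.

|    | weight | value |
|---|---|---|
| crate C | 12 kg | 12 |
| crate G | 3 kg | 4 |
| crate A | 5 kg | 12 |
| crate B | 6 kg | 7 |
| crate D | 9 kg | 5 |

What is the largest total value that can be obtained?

Take crate G, crate A, and crate B: weight 3 + 5 + 6 = 14 ≤ 16, value 4 + 12 + 7 = 23.
No other feasible combination does better.

23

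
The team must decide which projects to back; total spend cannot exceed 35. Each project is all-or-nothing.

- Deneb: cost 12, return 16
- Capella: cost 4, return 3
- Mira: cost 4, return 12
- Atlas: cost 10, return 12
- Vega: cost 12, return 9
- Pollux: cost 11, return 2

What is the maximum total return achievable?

Deneb + Mira + Atlas: cost 12 + 4 + 10 = 26 ≤ 35, return 16 + 12 + 12 = 40.
Deneb + Capella + Mira + Atlas: cost 12 + 4 + 4 + 10 = 30 ≤ 35, return 16 + 3 + 12 + 12 = 43.
Best is Deneb, Capella, Mira, and Atlas with total return 43.

43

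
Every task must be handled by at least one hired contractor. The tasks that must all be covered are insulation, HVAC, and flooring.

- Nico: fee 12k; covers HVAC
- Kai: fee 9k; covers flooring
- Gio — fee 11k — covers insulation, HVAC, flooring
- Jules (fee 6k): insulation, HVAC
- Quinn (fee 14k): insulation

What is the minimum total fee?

This is a weighted set-cover instance.
The greedy cost-per-new-task heuristic would pick Jules and Kai for 15, but a cheaper cover exists.
Gio alone covers insulation, HVAC, flooring — every task.
Total fee: 11.
No cover costs less than 11.

11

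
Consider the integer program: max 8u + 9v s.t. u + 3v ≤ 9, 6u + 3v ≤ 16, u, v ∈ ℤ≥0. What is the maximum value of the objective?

27

(u,v)=(0,3): 1·0+3·3=9≤9, 6·0+3·3=9≤16, objective 27.
(u,v)=(1,2): 1·1+3·2=7≤9, 6·1+3·2=12≤16, objective 26.
The best lattice point is (0,3), giving 27.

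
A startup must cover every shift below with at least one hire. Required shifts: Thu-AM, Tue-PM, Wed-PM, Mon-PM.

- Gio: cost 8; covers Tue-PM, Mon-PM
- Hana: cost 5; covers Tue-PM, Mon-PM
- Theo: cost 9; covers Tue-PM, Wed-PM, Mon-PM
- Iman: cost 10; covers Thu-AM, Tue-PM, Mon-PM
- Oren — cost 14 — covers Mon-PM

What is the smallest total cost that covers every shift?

19

This is an integer covering problem.
The greedy cost-per-new-shift heuristic would pick Hana, Theo, and Iman for 24, but a cheaper cover exists.
Choose Theo and Iman: together they cover Thu-AM, Tue-PM, Wed-PM, Mon-PM — every shift.
Total cost: 9 + 10 = 19.
No cover costs less than 19.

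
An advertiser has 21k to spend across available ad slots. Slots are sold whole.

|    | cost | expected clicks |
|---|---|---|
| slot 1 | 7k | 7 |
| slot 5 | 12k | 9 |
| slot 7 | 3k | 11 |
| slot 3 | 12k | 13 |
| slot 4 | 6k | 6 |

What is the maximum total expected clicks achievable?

slot 7 + slot 3 + slot 4: cost 3 + 12 + 6 = 21 ≤ 21, expected clicks 11 + 13 + 6 = 30.
slot 7 + slot 3: cost 3 + 12 = 15 ≤ 21, expected clicks 11 + 13 = 24.
slot 5 + slot 7 + slot 4: cost 12 + 3 + 6 = 21 ≤ 21, expected clicks 9 + 11 + 6 = 26.
Best is slot 7, slot 3, and slot 4 with total expected clicks 30.

30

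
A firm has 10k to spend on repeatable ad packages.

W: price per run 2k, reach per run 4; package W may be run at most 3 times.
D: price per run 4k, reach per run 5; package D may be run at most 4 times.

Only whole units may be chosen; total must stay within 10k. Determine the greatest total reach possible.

This is a bounded integer knapsack.
Take 3×W and 1×D: price 10 ≤ 10, reach 3·4 + 1·5 = 17.
W has the best ratio (4/2) and is taken to its limit of 3; remaining capacity is filled optimally with the others.

17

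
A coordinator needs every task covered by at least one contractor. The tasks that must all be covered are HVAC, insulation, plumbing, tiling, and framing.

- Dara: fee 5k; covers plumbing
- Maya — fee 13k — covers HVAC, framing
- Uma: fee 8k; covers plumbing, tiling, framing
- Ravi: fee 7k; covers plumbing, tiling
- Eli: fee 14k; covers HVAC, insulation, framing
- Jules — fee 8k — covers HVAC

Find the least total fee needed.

This is a weighted set-cover instance.
Choose Ravi and Eli: together they cover HVAC, insulation, plumbing, tiling, framing — every task.
Total fee: 7 + 14 = 21.

21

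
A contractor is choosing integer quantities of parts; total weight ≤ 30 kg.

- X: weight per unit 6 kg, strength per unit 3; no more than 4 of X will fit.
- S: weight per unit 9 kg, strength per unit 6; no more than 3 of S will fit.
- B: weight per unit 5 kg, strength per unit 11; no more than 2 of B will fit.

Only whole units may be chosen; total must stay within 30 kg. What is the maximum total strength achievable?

34

1×X, 1×S, and 2×B: weight 25 ≤ 30, strength 1·3 + 1·6 + 2·11 = 31.
2×S and 2×B: weight 28 ≤ 30, strength 2·6 + 2·11 = 34.
Best is 34.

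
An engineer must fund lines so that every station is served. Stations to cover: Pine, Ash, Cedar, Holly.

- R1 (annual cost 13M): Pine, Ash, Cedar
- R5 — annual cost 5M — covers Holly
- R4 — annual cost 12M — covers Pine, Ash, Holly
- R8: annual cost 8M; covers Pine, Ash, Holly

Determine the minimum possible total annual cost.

18

This is an integer covering problem.
The greedy cost-per-new-station heuristic would pick R8 and R1 for 21, but a cheaper cover exists.
Choose R1 and R5: together they cover Pine, Ash, Cedar, Holly — every station.
Total annual cost: 13 + 5 = 18.
No cover costs less than 18.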